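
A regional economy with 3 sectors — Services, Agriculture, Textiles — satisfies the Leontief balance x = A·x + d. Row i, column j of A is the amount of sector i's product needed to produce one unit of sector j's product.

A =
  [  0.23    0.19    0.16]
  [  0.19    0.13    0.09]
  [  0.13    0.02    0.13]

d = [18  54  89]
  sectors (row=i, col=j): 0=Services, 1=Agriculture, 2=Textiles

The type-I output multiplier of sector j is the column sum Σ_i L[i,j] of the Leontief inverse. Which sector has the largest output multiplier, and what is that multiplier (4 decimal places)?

Form M = I − A:
  [  0.77   -0.19   -0.16]
  [ -0.19    0.87   -0.09]
  [ -0.13   -0.02    0.87]
Leontief inverse L = M⁻¹:
  [  1.4272    0.3185    0.2954]
  [  0.3345    1.2268    0.1884]
  [  0.2209    0.0758    1.1979]
Total output x = L · d:
  x_0 = 1.4272·18 + 0.3185·54 + 0.2954·89 = 69.1778
  x_1 = 0.3345·18 + 1.2268·54 + 0.1884·89 = 89.0405
  x_2 = 0.2209·18 + 0.0758·54 + 1.1979·89 = 114.6827
Output multipliers (column sums of L):
  Services: 1.9826
  Agriculture: 1.6211
  Textiles: 1.6817

Services (1.9826)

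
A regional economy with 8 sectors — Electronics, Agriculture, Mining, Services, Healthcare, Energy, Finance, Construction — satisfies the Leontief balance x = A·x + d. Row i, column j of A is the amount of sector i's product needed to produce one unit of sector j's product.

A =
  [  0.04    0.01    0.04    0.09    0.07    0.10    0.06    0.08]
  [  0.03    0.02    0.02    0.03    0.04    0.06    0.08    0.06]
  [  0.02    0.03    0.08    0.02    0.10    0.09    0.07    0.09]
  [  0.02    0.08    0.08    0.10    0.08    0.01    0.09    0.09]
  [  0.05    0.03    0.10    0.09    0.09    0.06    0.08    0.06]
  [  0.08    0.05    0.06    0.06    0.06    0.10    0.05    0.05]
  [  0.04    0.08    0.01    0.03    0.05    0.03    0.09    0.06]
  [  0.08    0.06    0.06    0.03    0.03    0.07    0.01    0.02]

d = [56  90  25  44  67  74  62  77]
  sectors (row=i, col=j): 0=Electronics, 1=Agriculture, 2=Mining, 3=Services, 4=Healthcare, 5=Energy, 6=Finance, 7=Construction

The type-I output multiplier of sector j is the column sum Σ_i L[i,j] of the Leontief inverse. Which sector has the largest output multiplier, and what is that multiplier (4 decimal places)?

Finance (1.9838)

Form M = I − A:
  [  0.96   -0.01   -0.04   -0.09   -0.07   -0.10   -0.06   -0.08]
  [ -0.03    0.98   -0.02   -0.03   -0.04   -0.06   -0.08   -0.06]
  [ -0.02   -0.03    0.92   -0.02   -0.10   -0.09   -0.07   -0.09]
  [ -0.02   -0.08   -0.08    0.90   -0.08   -0.01   -0.09   -0.09]
  [ -0.05   -0.03   -0.10   -0.09    0.91   -0.06   -0.08   -0.06]
  [ -0.08   -0.05   -0.06   -0.06   -0.06    0.90   -0.05   -0.05]
  [ -0.04   -0.08   -0.01   -0.03   -0.05   -0.03    0.91   -0.06]
  [ -0.08   -0.06   -0.06   -0.03   -0.03   -0.07   -0.01    0.98]
Leontief inverse L = M⁻¹:
  [  1.0849    0.0561    0.0958    0.1447    0.1308    0.1589    0.1199    0.1376]
  [  0.0609    1.0512    0.0538    0.0641    0.0788    0.0998    0.1204    0.0974]
  [  0.0661    0.0734    1.1360    0.0698    0.1613    0.1531    0.1293    0.1462]
  [  0.0638    0.1295    0.1381    1.1545    0.1456    0.0693    0.1587    0.1540]
  [  0.0972    0.0805    0.1636    0.1500    1.1620    0.1267    0.1514    0.1285]
  [  0.1252    0.0934    0.1153    0.1156    0.1232    1.1647    0.1128    0.1110]
  [  0.0726    0.1132    0.0453    0.0674    0.0921    0.0729    1.1370    0.1022]
  [  0.1110    0.0877    0.0986    0.0689    0.0752    0.1184    0.0542    1.0642]
Total output x = L · d:
  x_0 = 1.0849·56 + 0.0561·90 + 0.0958·25 + 0.1447·44 + 0.1308·67 + 0.1589·74 + 0.1199·62 + 0.1376·77 = 113.1200
  x_1 = 0.0609·56 + 1.0512·90 + 0.0538·25 + 0.0641·44 + 0.0788·67 + 0.0998·74 + 0.1204·62 + 0.0974·77 = 129.8192
  x_2 = 0.0661·56 + 0.0734·90 + 1.1360·25 + 0.0698·44 + 0.1613·67 + 0.1531·74 + 0.1293·62 + 0.1462·77 = 83.1901
  x_3 = 0.0638·56 + 0.1295·90 + 0.1381·25 + 1.1545·44 + 0.1456·67 + 0.0693·74 + 0.1587·62 + 0.1540·77 = 106.0639
  x_4 = 0.0972·56 + 0.0805·90 + 0.1636·25 + 0.1500·44 + 1.1620·67 + 0.1267·74 + 0.1514·62 + 0.1285·77 = 129.8935
  x_5 = 0.1252·56 + 0.0934·90 + 0.1153·25 + 0.1156·44 + 0.1232·67 + 1.1647·74 + 0.1128·62 + 0.1110·77 = 133.3766
  x_6 = 0.0726·56 + 0.1132·90 + 0.0453·25 + 0.0674·44 + 0.0921·67 + 0.0729·74 + 1.1370·62 + 0.1022·77 = 108.2882
  x_7 = 0.1110·56 + 0.0877·90 + 0.0986·25 + 0.0689·44 + 0.0752·67 + 0.1184·74 + 0.0542·62 + 1.0642·77 = 118.7022
Output multipliers (column sums of L):
  Electronics: 1.6817
  Agriculture: 1.6852
  Mining: 1.8465
  Services: 1.8351
  Healthcare: 1.9690
  Energy: 1.9637
  Finance: 1.9838
  Construction: 1.9412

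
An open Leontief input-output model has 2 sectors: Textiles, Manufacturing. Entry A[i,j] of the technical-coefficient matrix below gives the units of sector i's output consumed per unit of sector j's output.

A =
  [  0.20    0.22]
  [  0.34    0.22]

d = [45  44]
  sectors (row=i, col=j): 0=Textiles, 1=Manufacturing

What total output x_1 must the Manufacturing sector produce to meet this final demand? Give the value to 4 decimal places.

Form M = I − A:
  [  0.80   -0.22]
  [ -0.34    0.78]
Leontief inverse L = M⁻¹:
  [  1.4202    0.4006]
  [  0.6191    1.4567]
Total output x = L · d:
  x_0 = 1.4202·45 + 0.4006·44 = 81.5368
  x_1 = 0.6191·45 + 1.4567·44 = 91.9519

91.9519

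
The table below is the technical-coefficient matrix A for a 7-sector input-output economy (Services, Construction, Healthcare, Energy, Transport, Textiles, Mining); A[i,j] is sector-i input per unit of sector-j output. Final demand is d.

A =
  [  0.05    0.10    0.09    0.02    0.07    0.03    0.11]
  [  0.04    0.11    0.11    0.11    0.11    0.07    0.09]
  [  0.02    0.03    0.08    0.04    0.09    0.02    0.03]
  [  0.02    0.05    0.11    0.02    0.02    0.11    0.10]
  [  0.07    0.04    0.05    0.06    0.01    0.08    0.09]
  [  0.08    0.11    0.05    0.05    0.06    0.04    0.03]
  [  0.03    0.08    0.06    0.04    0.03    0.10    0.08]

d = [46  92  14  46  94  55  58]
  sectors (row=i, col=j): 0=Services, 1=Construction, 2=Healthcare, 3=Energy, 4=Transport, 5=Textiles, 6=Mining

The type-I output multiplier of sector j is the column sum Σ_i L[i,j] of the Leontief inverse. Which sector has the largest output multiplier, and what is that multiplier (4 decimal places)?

Form M = I − A:
  [  0.95   -0.10   -0.09   -0.02   -0.07   -0.03   -0.11]
  [ -0.04    0.89   -0.11   -0.11   -0.11   -0.07   -0.09]
  [ -0.02   -0.03    0.92   -0.04   -0.09   -0.02   -0.03]
  [ -0.02   -0.05   -0.11    0.98   -0.02   -0.11   -0.10]
  [ -0.07   -0.04   -0.05   -0.06    0.99   -0.08   -0.09]
  [ -0.08   -0.11   -0.05   -0.05   -0.06    0.96   -0.03]
  [ -0.03   -0.08   -0.06   -0.04   -0.03   -0.10    0.92]
Leontief inverse L = M⁻¹:
  [  1.0856    0.1623    0.1558    0.0655    0.1206    0.0845    0.1724]
  [  0.0885    1.1912    0.2000    0.1689    0.1743    0.1458    0.1738]
  [  0.0432    0.0646    1.1208    0.0667    0.1188    0.0541    0.0687]
  [  0.0529    0.1065    0.1661    1.0582    0.0660    0.1551    0.1487]
  [  0.1007    0.0957    0.1057    0.0937    1.0513    0.1254    0.1420]
  [  0.1139    0.1693    0.1132    0.0918    0.1077    1.0888    0.0899]
  [  0.0639    0.1392    0.1185    0.0802    0.0757    0.1481    1.1330]
Total output x = L · d:
  x_0 = 1.0856·46 + 0.1623·92 + 0.1558·14 + 0.0655·46 + 0.1206·94 + 0.0845·55 + 0.1724·58 = 96.0455
  x_1 = 0.0885·46 + 1.1912·92 + 0.2000·14 + 0.1689·46 + 0.1743·94 + 0.1458·55 + 0.1738·58 = 158.7209
  x_2 = 0.0432·46 + 0.0646·92 + 1.1208·14 + 0.0667·46 + 0.1188·94 + 0.0541·55 + 0.0687·58 = 44.8163
  x_3 = 0.0529·46 + 0.1065·92 + 0.1661·14 + 1.0582·46 + 0.0660·94 + 0.1551·55 + 0.1487·58 = 86.5922
  x_4 = 0.1007·46 + 0.0957·92 + 0.1057·14 + 0.0937·46 + 1.0513·94 + 0.1254·55 + 0.1420·58 = 133.1742
  x_5 = 0.1139·46 + 0.1693·92 + 0.1132·14 + 0.0918·46 + 0.1077·94 + 1.0888·55 + 0.0899·58 = 101.8397
  x_6 = 0.0639·46 + 0.1392·92 + 0.1185·14 + 0.0802·46 + 0.0757·94 + 0.1481·55 + 1.1330·58 = 102.0771
Output multipliers (column sums of L):
  Services: 1.5487
  Construction: 1.9288
  Healthcare: 1.9802
  Energy: 1.6249
  Transport: 1.7144
  Textiles: 1.8019
  Mining: 1.9285

Healthcare (1.9802)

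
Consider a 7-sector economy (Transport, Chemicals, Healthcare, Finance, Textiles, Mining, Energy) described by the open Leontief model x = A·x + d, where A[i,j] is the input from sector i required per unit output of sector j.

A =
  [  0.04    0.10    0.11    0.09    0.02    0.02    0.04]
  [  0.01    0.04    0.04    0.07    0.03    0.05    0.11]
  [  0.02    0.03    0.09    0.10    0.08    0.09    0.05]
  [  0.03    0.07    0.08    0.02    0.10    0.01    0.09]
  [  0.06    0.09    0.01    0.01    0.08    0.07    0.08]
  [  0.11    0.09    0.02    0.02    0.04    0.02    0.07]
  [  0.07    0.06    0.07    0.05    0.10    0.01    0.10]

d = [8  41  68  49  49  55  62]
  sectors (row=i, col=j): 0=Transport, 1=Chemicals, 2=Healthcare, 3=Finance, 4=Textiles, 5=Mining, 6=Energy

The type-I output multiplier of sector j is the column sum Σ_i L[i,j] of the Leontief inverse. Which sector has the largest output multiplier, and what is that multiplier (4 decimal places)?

Energy (1.9289)

Form M = I − A:
  [  0.96   -0.10   -0.11   -0.09   -0.02   -0.02   -0.04]
  [ -0.01    0.96   -0.04   -0.07   -0.03   -0.05   -0.11]
  [ -0.02   -0.03    0.91   -0.10   -0.08   -0.09   -0.05]
  [ -0.03   -0.07   -0.08    0.98   -0.10   -0.01   -0.09]
  [ -0.06   -0.09   -0.01   -0.01    0.92   -0.07   -0.08]
  [ -0.11   -0.09   -0.02   -0.02   -0.04    0.98   -0.07]
  [ -0.07   -0.06   -0.07   -0.05   -0.10   -0.01    0.90]
Leontief inverse L = M⁻¹:
  [  1.0676    0.1428    0.1561    0.1308    0.0684    0.0506    0.0967]
  [  0.0403    1.0790    0.0756    0.0988    0.0738    0.0707    0.1598]
  [  0.0592    0.0826    1.1344    0.1366    0.1348    0.1218    0.1109]
  [  0.0612    0.1138    0.1189    1.0560    0.1477    0.0408    0.1451]
  [  0.0945    0.1369    0.0460    0.0434    1.1210    0.0950    0.1349]
  [  0.1374    0.1327    0.0603    0.0564    0.0770    1.0428    0.1193]
  [  0.1058    0.1125    0.1178    0.0915    0.1543    0.0425    1.1623]
Total output x = L · d:
  x_0 = 1.0676·8 + 0.1428·41 + 0.1561·68 + 0.1308·49 + 0.0684·49 + 0.0506·55 + 0.0967·62 = 43.5541
  x_1 = 0.0403·8 + 1.0790·41 + 0.0756·68 + 0.0988·49 + 0.0738·49 + 0.0707·55 + 0.1598·62 = 71.9632
  x_2 = 0.0592·8 + 0.0826·41 + 1.1344·68 + 0.1366·49 + 0.1348·49 + 0.1218·55 + 0.1109·62 = 107.8660
  x_3 = 0.0612·8 + 0.1138·41 + 0.1189·68 + 1.0560·49 + 0.1477·49 + 0.0408·55 + 0.1451·62 = 83.4688
  x_4 = 0.0945·8 + 0.1369·41 + 0.0460·68 + 0.0434·49 + 1.1210·49 + 0.0950·55 + 0.1349·62 = 80.1433
  x_5 = 0.1374·8 + 0.1327·41 + 0.0603·68 + 0.0564·49 + 0.0770·49 + 1.0428·55 + 0.1193·62 = 81.9328
  x_6 = 0.1058·8 + 0.1125·41 + 0.1178·68 + 0.0915·49 + 0.1543·49 + 0.0425·55 + 1.1623·62 = 99.9159
Output multipliers (column sums of L):
  Transport: 1.5660
  Chemicals: 1.8003
  Healthcare: 1.7093
  Finance: 1.6137
  Textiles: 1.7771
  Mining: 1.4643
  Energy: 1.9289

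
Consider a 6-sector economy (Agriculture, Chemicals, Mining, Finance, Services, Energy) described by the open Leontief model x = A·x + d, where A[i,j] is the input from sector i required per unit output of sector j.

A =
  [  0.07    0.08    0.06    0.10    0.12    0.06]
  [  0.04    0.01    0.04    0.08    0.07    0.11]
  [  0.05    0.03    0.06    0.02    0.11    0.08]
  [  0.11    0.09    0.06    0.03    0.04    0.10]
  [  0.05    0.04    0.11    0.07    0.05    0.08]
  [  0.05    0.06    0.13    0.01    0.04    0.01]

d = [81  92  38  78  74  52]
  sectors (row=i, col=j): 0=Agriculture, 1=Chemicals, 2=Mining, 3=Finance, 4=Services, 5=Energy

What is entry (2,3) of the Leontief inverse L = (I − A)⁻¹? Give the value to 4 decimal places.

Form M = I − A:
  [  0.93   -0.08   -0.06   -0.10   -0.12   -0.06]
  [ -0.04    0.99   -0.04   -0.08   -0.07   -0.11]
  [ -0.05   -0.03    0.94   -0.02   -0.11   -0.08]
  [ -0.11   -0.09   -0.06    0.97   -0.04   -0.10]
  [ -0.05   -0.04   -0.11   -0.07    0.95   -0.08]
  [ -0.05   -0.06   -0.13   -0.01   -0.04    0.99]
Leontief inverse L = M⁻¹:
  [  1.1198    0.1215    0.1228    0.1419    0.1756    0.1198]
  [  0.0756    1.0416    0.0887    0.1048    0.1072    0.1467]
  [  0.0822    0.0578    1.1085    0.0481    0.1500    0.1180]
  [  0.1507    0.1254    0.1143    1.0674    0.0927    0.1476]
  [  0.0892    0.0730    0.1608    0.0990    1.0973    0.1252]
  [  0.0771    0.0811    0.1648    0.0346    0.0803    1.0471]
Total output x = L · d:
  x_0 = 1.1198·81 + 0.1215·92 + 0.1228·38 + 0.1419·78 + 0.1756·74 + 0.1198·52 = 136.8385
  x_1 = 0.0756·81 + 1.0416·92 + 0.0887·38 + 0.1048·78 + 0.1072·74 + 0.1467·52 = 129.0581
  x_2 = 0.0822·81 + 0.0578·92 + 1.1085·38 + 0.0481·78 + 0.1500·74 + 0.1180·52 = 75.0850
  x_3 = 0.1507·81 + 0.1254·92 + 0.1143·38 + 1.0674·78 + 0.0927·74 + 0.1476·52 = 125.8741
  x_4 = 0.0892·81 + 0.0730·92 + 0.1608·38 + 0.0990·78 + 1.0973·74 + 0.1252·52 = 115.4939
  x_5 = 0.0771·81 + 0.0811·92 + 0.1648·38 + 0.0346·78 + 0.0803·74 + 1.0471·52 = 83.0555

L[2,3] = 0.0481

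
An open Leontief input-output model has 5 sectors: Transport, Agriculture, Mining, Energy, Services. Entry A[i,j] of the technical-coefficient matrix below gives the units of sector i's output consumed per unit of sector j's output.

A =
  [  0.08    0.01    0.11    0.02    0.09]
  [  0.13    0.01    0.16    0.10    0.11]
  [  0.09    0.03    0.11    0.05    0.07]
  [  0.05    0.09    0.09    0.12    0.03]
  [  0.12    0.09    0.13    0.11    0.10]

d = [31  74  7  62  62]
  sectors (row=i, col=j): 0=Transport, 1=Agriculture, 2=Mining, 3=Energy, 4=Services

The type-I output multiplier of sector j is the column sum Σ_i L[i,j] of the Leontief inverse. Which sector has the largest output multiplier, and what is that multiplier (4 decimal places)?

Form M = I − A:
  [  0.92   -0.01   -0.11   -0.02   -0.09]
  [ -0.13    0.99   -0.16   -0.10   -0.11]
  [ -0.09   -0.03    0.89   -0.05   -0.07]
  [ -0.05   -0.09   -0.09    0.88   -0.03]
  [ -0.12   -0.09   -0.13   -0.11    0.90]
Leontief inverse L = M⁻¹:
  [  1.1286    0.0336    0.1705    0.0557    0.1321]
  [  0.2049    1.0503    0.2558    0.1603    0.1741]
  [  0.1431    0.0559    1.1774    0.0910    0.1158]
  [  0.1067    0.1196    0.1644    1.1714    0.0771]
  [  0.2047    0.1322    0.2385    0.1798    1.1723]
Total output x = L · d:
  x_0 = 1.1286·31 + 0.0336·74 + 0.1705·7 + 0.0557·62 + 0.1321·62 = 50.3111
  x_1 = 0.2049·31 + 1.0503·74 + 0.2558·7 + 0.1603·62 + 0.1741·62 = 106.5977
  x_2 = 0.1431·31 + 0.0559·74 + 1.1774·7 + 0.0910·62 + 0.1158·62 = 29.6350
  x_3 = 0.1067·31 + 0.1196·74 + 0.1644·7 + 1.1714·62 + 0.0771·62 = 90.7105
  x_4 = 0.2047·31 + 0.1322·74 + 0.2385·7 + 0.1798·62 + 1.1723·62 = 101.6243
Output multipliers (column sums of L):
  Transport: 1.7880
  Agriculture: 1.3916
  Mining: 2.0066
  Energy: 1.6581
  Services: 1.6713

Mining (2.0066)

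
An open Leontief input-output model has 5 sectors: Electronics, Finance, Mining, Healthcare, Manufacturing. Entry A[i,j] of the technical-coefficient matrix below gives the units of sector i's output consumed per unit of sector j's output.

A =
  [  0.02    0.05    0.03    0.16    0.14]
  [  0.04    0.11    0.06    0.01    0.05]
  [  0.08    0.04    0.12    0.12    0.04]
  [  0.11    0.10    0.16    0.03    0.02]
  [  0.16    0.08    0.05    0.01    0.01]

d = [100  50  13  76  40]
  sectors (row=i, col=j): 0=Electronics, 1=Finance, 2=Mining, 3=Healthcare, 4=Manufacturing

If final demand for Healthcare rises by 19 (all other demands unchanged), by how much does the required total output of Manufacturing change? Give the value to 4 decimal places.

Form M = I − A:
  [  0.98   -0.05   -0.03   -0.16   -0.14]
  [ -0.04    0.89   -0.06   -0.01   -0.05]
  [ -0.08   -0.04    0.88   -0.12   -0.04]
  [ -0.11   -0.10   -0.16    0.97   -0.02]
  [ -0.16   -0.08   -0.05   -0.01    0.99]
Leontief inverse L = M⁻¹:
  [  1.0802    0.1011    0.0880    0.1918    0.1653]
  [  0.0697    1.1420    0.0907    0.0352    0.0719]
  [  0.1311    0.0862    1.1817    0.1695    0.0741]
  [  0.1552    0.1458    0.2160    1.0854    0.0600]
  [  0.1884    0.1144    0.0834    0.0534    1.0470]
Total output x = L · d:
  x_0 = 1.0802·100 + 0.1011·50 + 0.0880·13 + 0.1918·76 + 0.1653·40 = 135.4090
  x_1 = 0.0697·100 + 1.1420·50 + 0.0907·13 + 0.0352·76 + 0.0719·40 = 70.8066
  x_2 = 0.1311·100 + 0.0862·50 + 1.1817·13 + 0.1695·76 + 0.0741·40 = 48.6233
  x_3 = 0.1552·100 + 0.1458·50 + 0.2160·13 + 1.0854·76 + 0.0600·40 = 110.5021
  x_4 = 0.1884·100 + 0.1144·50 + 0.0834·13 + 0.0534·76 + 1.0470·40 = 71.5820
Δx_4 = L[4,3] · Δd_3 = 0.0534 · 19 = 1.0140

1.0140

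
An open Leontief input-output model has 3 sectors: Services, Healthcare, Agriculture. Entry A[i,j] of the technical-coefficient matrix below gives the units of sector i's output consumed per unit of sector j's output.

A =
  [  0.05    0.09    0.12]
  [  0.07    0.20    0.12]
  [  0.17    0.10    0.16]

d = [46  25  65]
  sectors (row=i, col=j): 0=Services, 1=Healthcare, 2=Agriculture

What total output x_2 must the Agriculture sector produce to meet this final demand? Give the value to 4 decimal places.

96.7726

Form M = I − A:
  [  0.95   -0.09   -0.12]
  [ -0.07    0.80   -0.12]
  [ -0.17   -0.10    0.84]
Leontief inverse L = M⁻¹:
  [  1.0951    0.1453    0.1772]
  [  0.1314    1.2902    0.2031]
  [  0.2373    0.1830    1.2505]
Total output x = L · d:
  x_0 = 1.0951·46 + 0.1453·25 + 0.1772·65 = 65.5238
  x_1 = 0.1314·46 + 1.2902·25 + 0.2031·65 = 51.4992
  x_2 = 0.2373·46 + 0.1830·25 + 1.2505·65 = 96.7726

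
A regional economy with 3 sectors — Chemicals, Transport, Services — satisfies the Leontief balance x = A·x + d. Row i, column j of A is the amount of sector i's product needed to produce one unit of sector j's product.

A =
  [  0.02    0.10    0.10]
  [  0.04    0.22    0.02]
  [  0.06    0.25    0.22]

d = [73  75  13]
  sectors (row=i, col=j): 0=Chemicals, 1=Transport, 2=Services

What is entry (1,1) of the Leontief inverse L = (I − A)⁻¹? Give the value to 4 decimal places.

Form M = I − A:
  [  0.98   -0.10   -0.10]
  [ -0.04    0.78   -0.02]
  [ -0.06   -0.25    0.78]
Leontief inverse L = M⁻¹:
  [  1.0360    0.1769    0.1374]
  [  0.0556    1.3022    0.0405]
  [  0.0975    0.4310    1.3056]
Total output x = L · d:
  x_0 = 1.0360·73 + 0.1769·75 + 0.1374·13 = 90.6801
  x_1 = 0.0556·73 + 1.3022·75 + 0.0405·13 = 102.2506
  x_2 = 0.0975·73 + 0.4310·75 + 1.3056·13 = 56.4147

L[1,1] = 1.3022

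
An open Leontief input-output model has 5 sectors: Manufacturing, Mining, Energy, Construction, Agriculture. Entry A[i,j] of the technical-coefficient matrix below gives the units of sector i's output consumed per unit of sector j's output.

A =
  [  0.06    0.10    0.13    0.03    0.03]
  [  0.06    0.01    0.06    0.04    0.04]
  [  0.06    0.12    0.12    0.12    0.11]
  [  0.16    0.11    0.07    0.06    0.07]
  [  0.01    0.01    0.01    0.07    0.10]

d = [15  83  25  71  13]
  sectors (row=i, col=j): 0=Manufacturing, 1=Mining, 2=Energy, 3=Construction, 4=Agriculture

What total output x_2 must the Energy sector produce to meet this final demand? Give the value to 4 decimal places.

60.5658

Form M = I − A:
  [  0.94   -0.10   -0.13   -0.03   -0.03]
  [ -0.06    0.99   -0.06   -0.04   -0.04]
  [ -0.06   -0.12    0.88   -0.12   -0.11]
  [ -0.16   -0.11   -0.07    0.94   -0.07]
  [ -0.01   -0.01   -0.01   -0.07    0.90]
Leontief inverse L = M⁻¹:
  [  1.0966    0.1407    0.1779    0.0689    0.0699]
  [  0.0832    1.0369    0.0887    0.0629    0.0646]
  [  0.1182    0.1763    1.1817    0.1748    0.1698]
  [  0.2075    0.1605    0.1306    1.1026    0.1158]
  [  0.0306    0.0275    0.0263    0.0892    1.1235]
Total output x = L · d:
  x_0 = 1.0966·15 + 0.1407·83 + 0.1779·25 + 0.0689·71 + 0.0699·13 = 38.3744
  x_1 = 0.0832·15 + 1.0369·83 + 0.0887·25 + 0.0629·71 + 0.0646·13 = 94.8376
  x_2 = 0.1182·15 + 0.1763·83 + 1.1817·25 + 0.1748·71 + 0.1698·13 = 60.5658
  x_3 = 0.2075·15 + 0.1605·83 + 0.1306·25 + 1.1026·71 + 0.1158·13 = 99.4841
  x_4 = 0.0306·15 + 0.0275·83 + 0.0263·25 + 0.0892·71 + 1.1235·13 = 24.3352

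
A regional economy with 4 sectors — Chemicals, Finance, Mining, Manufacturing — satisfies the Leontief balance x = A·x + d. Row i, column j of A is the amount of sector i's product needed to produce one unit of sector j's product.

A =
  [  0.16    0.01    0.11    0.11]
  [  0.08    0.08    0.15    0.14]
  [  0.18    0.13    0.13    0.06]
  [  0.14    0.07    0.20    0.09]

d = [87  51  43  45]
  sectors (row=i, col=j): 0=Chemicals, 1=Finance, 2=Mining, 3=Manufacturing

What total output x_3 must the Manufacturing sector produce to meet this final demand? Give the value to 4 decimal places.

98.5332

Form M = I − A:
  [  0.84   -0.01   -0.11   -0.11]
  [ -0.08    0.92   -0.15   -0.14]
  [ -0.18   -0.13    0.87   -0.06]
  [ -0.14   -0.07   -0.20    0.91]
Leontief inverse L = M⁻¹:
  [  1.2705    0.0570    0.2110    0.1763]
  [  0.2040    1.1445    0.2734    0.2188]
  [  0.3127    0.1924    1.2567    0.1503]
  [  0.2799    0.1391    0.3297    1.1759]
Total output x = L · d:
  x_0 = 1.2705·87 + 0.0570·51 + 0.2110·43 + 0.1763·45 = 130.4465
  x_1 = 0.2040·87 + 1.1445·51 + 0.2734·43 + 0.2188·45 = 97.7196
  x_2 = 0.3127·87 + 0.1924·51 + 1.2567·43 + 0.1503·45 = 97.8114
  x_3 = 0.2799·87 + 0.1391·51 + 0.3297·43 + 1.1759·45 = 98.5332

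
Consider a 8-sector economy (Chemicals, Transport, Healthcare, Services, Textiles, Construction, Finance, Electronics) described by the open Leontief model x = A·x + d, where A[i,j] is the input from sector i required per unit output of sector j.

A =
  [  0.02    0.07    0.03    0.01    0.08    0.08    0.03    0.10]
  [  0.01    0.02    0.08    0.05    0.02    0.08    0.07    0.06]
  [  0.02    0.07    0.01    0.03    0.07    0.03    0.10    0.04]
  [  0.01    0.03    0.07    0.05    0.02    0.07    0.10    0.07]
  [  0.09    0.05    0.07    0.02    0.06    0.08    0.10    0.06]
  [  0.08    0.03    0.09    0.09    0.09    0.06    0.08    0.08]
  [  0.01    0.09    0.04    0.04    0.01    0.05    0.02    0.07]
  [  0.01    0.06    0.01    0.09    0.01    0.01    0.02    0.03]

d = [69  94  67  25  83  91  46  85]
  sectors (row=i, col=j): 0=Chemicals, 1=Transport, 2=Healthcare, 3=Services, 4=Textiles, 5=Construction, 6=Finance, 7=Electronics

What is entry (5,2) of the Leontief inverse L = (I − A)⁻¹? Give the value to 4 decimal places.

L[5,2] = 0.1383

Form M = I − A:
  [  0.98   -0.07   -0.03   -0.01   -0.08   -0.08   -0.03   -0.10]
  [ -0.01    0.98   -0.08   -0.05   -0.02   -0.08   -0.07   -0.06]
  [ -0.02   -0.07    0.99   -0.03   -0.07   -0.03   -0.10   -0.04]
  [ -0.01   -0.03   -0.07    0.95   -0.02   -0.07   -0.10   -0.07]
  [ -0.09   -0.05   -0.07   -0.02    0.94   -0.08   -0.10   -0.06]
  [ -0.08   -0.03   -0.09   -0.09   -0.09    0.94   -0.08   -0.08]
  [ -0.01   -0.09   -0.04   -0.04   -0.01   -0.05    0.98   -0.07]
  [ -0.01   -0.06   -0.01   -0.09   -0.01   -0.01   -0.02    0.97]
Leontief inverse L = M⁻¹:
  [  1.0455    0.1059    0.0668    0.0490    0.1109    0.1187    0.0753    0.1427]
  [  0.0298    1.0555    0.1115    0.0853    0.0482    0.1134    0.1126    0.0996]
  [  0.0391    0.1034    1.0428    0.0603    0.0931    0.0660    0.1376    0.0789]
  [  0.0295    0.0684    0.1032    1.0874    0.0476    0.1055    0.1430    0.1120]
  [  0.1185    0.1000    0.1132    0.0632    1.1012    0.1301    0.1542    0.1176]
  [  0.1115    0.0852    0.1383    0.1383    0.1345    1.1160    0.1455    0.1433]
  [  0.0244    0.1160    0.0682    0.0708    0.0310    0.0793    1.0553    0.1022]
  [  0.0186    0.0781    0.0319    0.1108    0.0229    0.0332    0.0473    1.0546]
Total output x = L · d:
  x_0 = 1.0455·69 + 0.1059·94 + 0.0668·67 + 0.0490·25 + 0.1109·83 + 0.1187·91 + 0.0753·46 + 0.1427·85 = 123.3979
  x_1 = 0.0298·69 + 1.0555·94 + 0.1115·67 + 0.0853·25 + 0.0482·83 + 0.1134·91 + 0.1126·46 + 0.0996·85 = 138.8413
  x_2 = 0.0391·69 + 0.1034·94 + 1.0428·67 + 0.0603·25 + 0.0931·83 + 0.0660·91 + 0.1376·46 + 0.0789·85 = 110.5596
  x_3 = 0.0295·69 + 0.0684·94 + 0.1032·67 + 1.0874·25 + 0.0476·83 + 0.1055·91 + 0.1430·46 + 0.1120·85 = 72.2050
  x_4 = 0.1185·69 + 0.1000·94 + 0.1132·67 + 0.0632·25 + 1.1012·83 + 0.1301·91 + 0.1542·46 + 0.1176·85 = 147.0678
  x_5 = 0.1115·69 + 0.0852·94 + 0.1383·67 + 0.1383·25 + 0.1345·83 + 1.1160·91 + 0.1455·46 + 0.1433·85 = 160.0205
  x_6 = 0.0244·69 + 0.1160·94 + 0.0682·67 + 0.0708·25 + 0.0310·83 + 0.0793·91 + 1.0553·46 + 0.1022·85 = 85.9496
  x_7 = 0.0186·69 + 0.0781·94 + 0.0319·67 + 0.1108·25 + 0.0229·83 + 0.0332·91 + 0.0473·46 + 1.0546·85 = 110.2664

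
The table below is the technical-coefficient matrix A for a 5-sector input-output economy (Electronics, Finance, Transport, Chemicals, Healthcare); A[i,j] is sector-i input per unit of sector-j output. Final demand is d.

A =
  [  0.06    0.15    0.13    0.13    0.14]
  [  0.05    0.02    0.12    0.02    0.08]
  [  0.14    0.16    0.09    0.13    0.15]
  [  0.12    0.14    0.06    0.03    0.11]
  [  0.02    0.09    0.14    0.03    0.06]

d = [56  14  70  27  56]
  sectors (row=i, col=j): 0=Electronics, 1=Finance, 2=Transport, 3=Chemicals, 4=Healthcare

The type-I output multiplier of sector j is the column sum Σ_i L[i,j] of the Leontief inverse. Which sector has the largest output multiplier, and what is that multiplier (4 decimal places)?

Finance (2.0350)

Form M = I − A:
  [  0.94   -0.15   -0.13   -0.13   -0.14]
  [ -0.05    0.98   -0.12   -0.02   -0.08]
  [ -0.14   -0.16    0.91   -0.13   -0.15]
  [ -0.12   -0.14   -0.06    0.97   -0.11]
  [ -0.02   -0.09   -0.14   -0.03    0.94]
Leontief inverse L = M⁻¹:
  [  1.1468    0.2691    0.2522    0.2010    0.2575]
  [  0.0965    1.0875    0.1836    0.0644    0.1438]
  [  0.2310    0.2914    1.2272    0.2101    0.2796]
  [  0.1785    0.2265    0.1575    1.0868    0.1982]
  [  0.0737    0.1605    0.2107    0.0764    1.1310]
Total output x = L · d:
  x_0 = 1.1468·56 + 0.2691·14 + 0.2522·70 + 0.2010·27 + 0.2575·56 = 105.4881
  x_1 = 0.0965·56 + 1.0875·14 + 0.1836·70 + 0.0644·27 + 0.1438·56 = 43.2652
  x_2 = 0.2310·56 + 0.2914·14 + 1.2272·70 + 0.2101·27 + 0.2796·56 = 124.2549
  x_3 = 0.1785·56 + 0.2265·14 + 0.1575·70 + 1.0868·27 + 0.1982·56 = 64.6281
  x_4 = 0.0737·56 + 0.1605·14 + 0.2107·70 + 0.0764·27 + 1.1310·56 = 86.5300
Output multipliers (column sums of L):
  Electronics: 1.7265
  Finance: 2.0350
  Transport: 2.0312
  Chemicals: 1.6387
  Healthcare: 2.0100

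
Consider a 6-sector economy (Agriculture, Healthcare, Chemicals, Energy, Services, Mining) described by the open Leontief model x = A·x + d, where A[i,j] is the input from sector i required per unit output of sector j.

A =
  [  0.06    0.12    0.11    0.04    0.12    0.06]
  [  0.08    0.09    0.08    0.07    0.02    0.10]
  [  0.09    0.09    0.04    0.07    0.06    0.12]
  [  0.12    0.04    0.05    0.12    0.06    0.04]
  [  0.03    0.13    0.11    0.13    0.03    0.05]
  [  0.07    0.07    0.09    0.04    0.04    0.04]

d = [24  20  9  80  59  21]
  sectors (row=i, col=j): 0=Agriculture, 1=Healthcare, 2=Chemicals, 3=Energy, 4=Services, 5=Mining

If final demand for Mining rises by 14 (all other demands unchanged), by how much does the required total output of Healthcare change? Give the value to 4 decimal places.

2.1816

Form M = I − A:
  [  0.94   -0.12   -0.11   -0.04   -0.12   -0.06]
  [ -0.08    0.91   -0.08   -0.07   -0.02   -0.10]
  [ -0.09   -0.09    0.96   -0.07   -0.06   -0.12]
  [ -0.12   -0.04   -0.05    0.88   -0.06   -0.04]
  [ -0.03   -0.13   -0.11   -0.13    0.97   -0.05]
  [ -0.07   -0.07   -0.09   -0.04   -0.04    0.96]
Leontief inverse L = M⁻¹:
  [  1.1282    0.2057    0.1835    0.1128    0.1674    0.1283]
  [  0.1419    1.1583    0.1414    0.1264    0.0644    0.1558]
  [  0.1535    0.1644    1.1086    0.1320    0.1064    0.1763]
  [  0.1814    0.1096    0.1125    1.1825    0.1086    0.0917]
  [  0.1018    0.2015    0.1726    0.1984    1.0753    0.1132]
  [  0.1188    0.1278    0.1395    0.0874    0.0762    1.0875]
Total output x = L · d:
  x_0 = 1.1282·24 + 0.2057·20 + 0.1835·9 + 0.1128·80 + 0.1674·59 + 0.1283·21 = 54.4385
  x_1 = 0.1419·24 + 1.1583·20 + 0.1414·9 + 0.1264·80 + 0.0644·59 + 0.1558·21 = 45.0342
  x_2 = 0.1535·24 + 0.1644·20 + 1.1086·9 + 0.1320·80 + 0.1064·59 + 0.1763·21 = 37.4874
  x_3 = 0.1814·24 + 0.1096·20 + 0.1125·9 + 1.1825·80 + 0.1086·59 + 0.0917·21 = 110.4894
  x_4 = 0.1018·24 + 0.2015·20 + 0.1726·9 + 0.1984·80 + 1.0753·59 + 0.1132·21 = 89.7155
  x_5 = 0.1188·24 + 0.1278·20 + 0.1395·9 + 0.0874·80 + 0.0762·59 + 1.0875·21 = 40.9845
Δx_1 = L[1,5] · Δd_5 = 0.1558 · 14 = 2.1816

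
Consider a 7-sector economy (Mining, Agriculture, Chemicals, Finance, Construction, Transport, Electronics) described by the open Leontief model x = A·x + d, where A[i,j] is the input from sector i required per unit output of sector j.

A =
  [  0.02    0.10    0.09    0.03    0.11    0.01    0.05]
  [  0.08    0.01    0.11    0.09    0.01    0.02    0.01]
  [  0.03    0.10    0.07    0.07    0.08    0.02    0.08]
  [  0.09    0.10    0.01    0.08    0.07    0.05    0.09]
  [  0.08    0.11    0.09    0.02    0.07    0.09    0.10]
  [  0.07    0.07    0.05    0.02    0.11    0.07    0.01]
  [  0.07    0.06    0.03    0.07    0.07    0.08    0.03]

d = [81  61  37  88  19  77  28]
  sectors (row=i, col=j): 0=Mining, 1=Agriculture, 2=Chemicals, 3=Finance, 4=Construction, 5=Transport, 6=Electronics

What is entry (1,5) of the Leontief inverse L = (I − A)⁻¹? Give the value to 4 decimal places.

L[1,5] = 0.0433

Form M = I − A:
  [  0.98   -0.10   -0.09   -0.03   -0.11   -0.01   -0.05]
  [ -0.08    0.99   -0.11   -0.09   -0.01   -0.02   -0.01]
  [ -0.03   -0.10    0.93   -0.07   -0.08   -0.02   -0.08]
  [ -0.09   -0.10   -0.01    0.92   -0.07   -0.05   -0.09]
  [ -0.08   -0.11   -0.09   -0.02    0.93   -0.09   -0.10]
  [ -0.07   -0.07   -0.05   -0.02   -0.11    0.93   -0.01]
  [ -0.07   -0.06   -0.03   -0.07   -0.07   -0.08    0.97]
Leontief inverse L = M⁻¹:
  [  1.0668    0.1558    0.1431    0.0723    0.1578    0.0450    0.0918]
  [  0.1135    1.0610    0.1470    0.1244    0.0555    0.0433    0.0466]
  [  0.0821    0.1600    1.1234    0.1174    0.1331    0.0583    0.1238]
  [  0.1458    0.1646    0.0676    1.1280    0.1306    0.0914    0.1339]
  [  0.1399    0.1828    0.1584    0.0735    1.1401    0.1359    0.1479]
  [  0.1142    0.1266    0.1033    0.0552    0.1622    1.1043    0.0489]
  [  0.1166    0.1173    0.0790    0.1078    0.1240    0.1152    1.0686]
Total output x = L · d:
  x_0 = 1.0668·81 + 0.1558·61 + 0.1431·37 + 0.0723·88 + 0.1578·19 + 0.0450·77 + 0.0918·28 = 116.6059
  x_1 = 0.1135·81 + 1.0610·61 + 0.1470·37 + 0.1244·88 + 0.0555·19 + 0.0433·77 + 0.0466·28 = 95.9899
  x_2 = 0.0821·81 + 0.1600·61 + 1.1234·37 + 0.1174·88 + 0.1331·19 + 0.0583·77 + 0.1238·28 = 78.7952
  x_3 = 0.1458·81 + 0.1646·61 + 0.0676·37 + 1.1280·88 + 0.1306·19 + 0.0914·77 + 0.1339·28 = 136.8776
  x_4 = 0.1399·81 + 0.1828·61 + 0.1584·37 + 0.0735·88 + 1.1401·19 + 0.1359·77 + 0.1479·28 = 71.0695
  x_5 = 0.1142·81 + 0.1266·61 + 0.1033·37 + 0.0552·88 + 0.1622·19 + 1.1043·77 + 0.0489·28 = 115.1379
  x_6 = 0.1166·81 + 0.1173·61 + 0.0790·37 + 0.1078·88 + 0.1240·19 + 0.1152·77 + 1.0686·28 = 70.1577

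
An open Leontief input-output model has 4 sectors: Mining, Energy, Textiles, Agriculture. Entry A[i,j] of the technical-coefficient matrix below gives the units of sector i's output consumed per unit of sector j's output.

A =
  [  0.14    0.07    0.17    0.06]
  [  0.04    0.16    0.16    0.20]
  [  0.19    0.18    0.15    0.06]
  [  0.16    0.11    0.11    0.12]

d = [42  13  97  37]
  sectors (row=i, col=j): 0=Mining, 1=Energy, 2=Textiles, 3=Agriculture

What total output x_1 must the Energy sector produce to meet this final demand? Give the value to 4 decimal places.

Form M = I − A:
  [  0.86   -0.07   -0.17   -0.06]
  [ -0.04    0.84   -0.16   -0.20]
  [ -0.19   -0.18    0.85   -0.06]
  [ -0.16   -0.11   -0.11    0.88]
Leontief inverse L = M⁻¹:
  [  1.2682    0.1917    0.3093    0.1511]
  [  0.1974    1.3221    0.3319    0.3366]
  [  0.3464    0.3400    1.3346    0.1919]
  [  0.2985    0.2426    0.2645    1.2299]
Total output x = L · d:
  x_0 = 1.2682·42 + 0.1917·13 + 0.3093·97 + 0.1511·37 = 91.3475
  x_1 = 0.1974·42 + 1.3221·13 + 0.3319·97 + 0.3366·37 = 70.1297
  x_2 = 0.3464·42 + 0.3400·13 + 1.3346·97 + 0.1919·37 = 155.5188
  x_3 = 0.2985·42 + 0.2426·13 + 0.2645·97 + 1.2299·37 = 86.8602

70.1297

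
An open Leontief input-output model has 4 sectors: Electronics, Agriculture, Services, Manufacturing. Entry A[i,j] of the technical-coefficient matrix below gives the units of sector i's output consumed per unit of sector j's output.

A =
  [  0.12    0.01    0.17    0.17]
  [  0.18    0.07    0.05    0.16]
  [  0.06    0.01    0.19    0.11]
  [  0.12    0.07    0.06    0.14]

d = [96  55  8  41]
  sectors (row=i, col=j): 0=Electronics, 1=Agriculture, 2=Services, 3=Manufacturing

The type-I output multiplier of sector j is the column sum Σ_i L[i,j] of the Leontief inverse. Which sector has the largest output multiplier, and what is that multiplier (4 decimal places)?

Manufacturing (1.9867)

Form M = I − A:
  [  0.88   -0.01   -0.17   -0.17]
  [ -0.18    0.93   -0.05   -0.16]
  [ -0.06   -0.01    0.81   -0.11]
  [ -0.12   -0.07   -0.06    0.86]
Leontief inverse L = M⁻¹:
  [  1.2008    0.0369    0.2750    0.2794]
  [  0.2729    1.1006    0.1458    0.2774]
  [  0.1192    0.0295    1.2756    0.1922]
  [  0.1981    0.0968    0.1392    1.2378]
Total output x = L · d:
  x_0 = 1.2008·96 + 0.0369·55 + 0.2750·8 + 0.2794·41 = 130.9574
  x_1 = 0.2729·96 + 1.1006·55 + 0.1458·8 + 0.2774·41 = 99.2710
  x_2 = 0.1192·96 + 0.0295·55 + 1.2756·8 + 0.1922·41 = 31.1510
  x_3 = 0.1981·96 + 0.0968·55 + 0.1392·8 + 1.2378·41 = 76.2011
Output multipliers (column sums of L):
  Electronics: 1.7909
  Agriculture: 1.2638
  Services: 1.8356
  Manufacturing: 1.9867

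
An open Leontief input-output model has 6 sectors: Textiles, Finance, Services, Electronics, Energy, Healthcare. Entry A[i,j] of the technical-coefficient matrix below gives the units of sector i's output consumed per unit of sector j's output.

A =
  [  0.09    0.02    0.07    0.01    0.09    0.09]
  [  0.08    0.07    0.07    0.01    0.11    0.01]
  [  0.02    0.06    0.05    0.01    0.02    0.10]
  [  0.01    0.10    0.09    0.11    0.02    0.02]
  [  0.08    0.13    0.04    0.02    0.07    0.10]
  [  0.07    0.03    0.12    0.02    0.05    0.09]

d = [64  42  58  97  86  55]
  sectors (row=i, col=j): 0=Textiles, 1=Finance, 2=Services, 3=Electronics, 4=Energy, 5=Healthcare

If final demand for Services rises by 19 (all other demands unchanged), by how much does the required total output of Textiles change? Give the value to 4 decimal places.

Form M = I − A:
  [  0.91   -0.02   -0.07   -0.01   -0.09   -0.09]
  [ -0.08    0.93   -0.07   -0.01   -0.11   -0.01]
  [ -0.02   -0.06    0.95   -0.01   -0.02   -0.10]
  [ -0.01   -0.10   -0.09    0.89   -0.02   -0.02]
  [ -0.08   -0.13   -0.04   -0.02    0.93   -0.10]
  [ -0.07   -0.03   -0.12   -0.02   -0.05    0.91]
Leontief inverse L = M⁻¹:
  [  1.1283    0.0558    0.1120    0.0205    0.1261    0.1388]
  [  0.1170    1.1090    0.1050    0.0194    0.1480    0.0520]
  [  0.0452    0.0831    1.0820    0.0175    0.0448    0.1296]
  [  0.0356    0.1390    0.1282    1.1292    0.0496    0.0494]
  [  0.1273    0.1733    0.0911    0.0329    1.1187    0.1482]
  [  0.1044    0.0644    0.1626    0.0312    0.0830    1.1376]
Total output x = L · d:
  x_0 = 1.1283·64 + 0.0558·42 + 0.1120·58 + 0.0205·97 + 0.1261·86 + 0.1388·55 = 101.5200
  x_1 = 0.1170·64 + 1.1090·42 + 0.1050·58 + 0.0194·97 + 0.1480·86 + 0.0520·55 = 77.6277
  x_2 = 0.0452·64 + 0.0831·42 + 1.0820·58 + 0.0175·97 + 0.0448·86 + 0.1296·55 = 81.8196
  x_3 = 0.0356·64 + 0.1390·42 + 0.1282·58 + 1.1292·97 + 0.0496·86 + 0.0494·55 = 132.0650
  x_4 = 0.1273·64 + 0.1733·42 + 0.0911·58 + 0.0329·97 + 1.1187·86 + 0.1482·55 = 128.2602
  x_5 = 0.1044·64 + 0.0644·42 + 0.1626·58 + 0.0312·97 + 0.0830·86 + 1.1376·55 = 91.5471
Δx_0 = L[0,2] · Δd_2 = 0.1120 · 19 = 2.1287

2.1287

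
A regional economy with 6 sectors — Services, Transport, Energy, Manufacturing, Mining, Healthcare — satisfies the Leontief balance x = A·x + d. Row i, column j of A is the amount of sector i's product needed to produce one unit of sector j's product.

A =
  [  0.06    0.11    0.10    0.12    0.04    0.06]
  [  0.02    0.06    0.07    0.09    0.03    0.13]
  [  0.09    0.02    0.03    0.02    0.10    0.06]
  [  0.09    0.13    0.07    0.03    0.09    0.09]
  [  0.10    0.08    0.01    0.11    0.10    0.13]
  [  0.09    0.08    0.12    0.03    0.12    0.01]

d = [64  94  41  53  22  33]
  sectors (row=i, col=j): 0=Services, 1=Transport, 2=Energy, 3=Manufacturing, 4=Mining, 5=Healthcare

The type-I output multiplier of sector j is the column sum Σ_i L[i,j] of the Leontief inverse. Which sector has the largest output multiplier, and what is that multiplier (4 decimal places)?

Healthcare (1.8737)

Form M = I − A:
  [  0.94   -0.11   -0.10   -0.12   -0.04   -0.06]
  [ -0.02    0.94   -0.07   -0.09   -0.03   -0.13]
  [ -0.09   -0.02    0.97   -0.02   -0.10   -0.06]
  [ -0.09   -0.13   -0.07    0.97   -0.09   -0.09]
  [ -0.10   -0.08   -0.01   -0.11    0.90   -0.13]
  [ -0.09   -0.08   -0.12   -0.03   -0.12    0.99]
Leontief inverse L = M⁻¹:
  [  1.1238    0.1796    0.1589    0.1754    0.1087    0.1315]
  [  0.0752    1.1167    0.1213    0.1314    0.0915    0.1825]
  [  0.1362    0.0695    1.0696    0.0655    0.1481    0.1076]
  [  0.1542    0.1997    0.1312    1.0944    0.1594    0.1639]
  [  0.1736    0.1648    0.0806    0.1786    1.1789    0.2081]
  [  0.1505    0.1410    0.1676    0.0893    0.1829    1.0800]
Total output x = L · d:
  x_0 = 1.1238·64 + 0.1796·94 + 0.1589·41 + 0.1754·53 + 0.1087·22 + 0.1315·33 = 111.3420
  x_1 = 0.0752·64 + 1.1167·94 + 0.1213·41 + 0.1314·53 + 0.0915·22 + 0.1825·33 = 129.7598
  x_2 = 0.1362·64 + 0.0695·94 + 1.0696·41 + 0.0655·53 + 0.1481·22 + 0.1076·33 = 69.3828
  x_3 = 0.1542·64 + 0.1997·94 + 0.1312·41 + 1.0944·53 + 0.1594·22 + 0.1639·33 = 100.9442
  x_4 = 0.1736·64 + 0.1648·94 + 0.0806·41 + 0.1786·53 + 1.1789·22 + 0.2081·33 = 72.1702
  x_5 = 0.1505·64 + 0.1410·94 + 0.1676·41 + 0.0893·53 + 0.1829·22 + 1.0800·33 = 74.1578
Output multipliers (column sums of L):
  Services: 1.8136
  Transport: 1.8713
  Energy: 1.7292
  Manufacturing: 1.7345
  Mining: 1.8695
  Healthcare: 1.8737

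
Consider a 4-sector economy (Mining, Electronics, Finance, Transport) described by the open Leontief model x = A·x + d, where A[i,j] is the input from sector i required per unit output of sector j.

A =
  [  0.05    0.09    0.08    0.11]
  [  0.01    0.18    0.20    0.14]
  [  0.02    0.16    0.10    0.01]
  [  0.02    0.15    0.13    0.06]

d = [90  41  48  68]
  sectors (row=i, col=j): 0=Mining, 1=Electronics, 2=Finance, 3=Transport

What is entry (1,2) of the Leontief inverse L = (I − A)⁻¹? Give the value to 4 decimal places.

Form M = I − A:
  [  0.95   -0.09   -0.08   -0.11]
  [ -0.01    0.82   -0.20   -0.14]
  [ -0.02   -0.16    0.90   -0.01]
  [ -0.02   -0.15   -0.13    0.94]
Leontief inverse L = M⁻¹:
  [  1.0609    0.1745    0.1550    0.1518]
  [  0.0251    1.3230    0.3256    0.2034]
  [  0.0284    0.2418    1.1749    0.0518]
  [  0.0305    0.2483    0.2177    1.1067]
Total output x = L · d:
  x_0 = 1.0609·90 + 0.1745·41 + 0.1550·48 + 0.1518·68 = 120.3968
  x_1 = 0.0251·90 + 1.3230·41 + 0.3256·48 + 0.2034·68 = 85.9630
  x_2 = 0.0284·90 + 0.2418·41 + 1.1749·48 + 0.0518·68 = 72.3870
  x_3 = 0.0305·90 + 0.2483·41 + 0.2177·48 + 1.1067·68 = 98.6305

L[1,2] = 0.3256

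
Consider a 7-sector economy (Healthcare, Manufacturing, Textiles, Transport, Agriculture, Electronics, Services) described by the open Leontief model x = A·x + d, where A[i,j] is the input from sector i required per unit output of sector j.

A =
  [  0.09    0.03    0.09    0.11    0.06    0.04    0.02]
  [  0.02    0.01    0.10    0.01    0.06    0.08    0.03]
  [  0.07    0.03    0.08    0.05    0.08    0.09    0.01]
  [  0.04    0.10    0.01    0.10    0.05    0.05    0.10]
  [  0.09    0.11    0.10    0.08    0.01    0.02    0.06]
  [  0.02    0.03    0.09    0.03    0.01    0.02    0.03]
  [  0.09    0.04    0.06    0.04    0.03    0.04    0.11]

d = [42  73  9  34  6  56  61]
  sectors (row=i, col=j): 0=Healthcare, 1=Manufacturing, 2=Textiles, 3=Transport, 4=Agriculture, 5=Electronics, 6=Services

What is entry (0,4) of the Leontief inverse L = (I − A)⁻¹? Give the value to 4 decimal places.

L[0,4] = 0.0952

Form M = I − A:
  [  0.91   -0.03   -0.09   -0.11   -0.06   -0.04   -0.02]
  [ -0.02    0.99   -0.10   -0.01   -0.06   -0.08   -0.03]
  [ -0.07   -0.03    0.92   -0.05   -0.08   -0.09   -0.01]
  [ -0.04   -0.10   -0.01    0.90   -0.05   -0.05   -0.10]
  [ -0.09   -0.11   -0.10   -0.08    0.99   -0.02   -0.06]
  [ -0.02   -0.03   -0.09   -0.03   -0.01    0.98   -0.03]
  [ -0.09   -0.04   -0.06   -0.04   -0.03   -0.04    0.89]
Leontief inverse L = M⁻¹:
  [  1.1352    0.0702    0.1420    0.1610    0.0952    0.0776    0.0566]
  [  0.0506    1.0341    0.1402    0.0385    0.0816    0.1051    0.0509]
  [  0.1099    0.0644    1.1321    0.0926    0.1091    0.1223    0.0392]
  [  0.0822    0.1372    0.0620    1.1426    0.0812    0.0861    0.1439]
  [  0.1356    0.1441    0.1569    0.1266    1.0497    0.0635    0.0968]
  [  0.0428    0.0468    0.1180    0.0518    0.0295    1.0420    0.0468]
  [  0.1347    0.0710    0.1104    0.0822    0.0610    0.0737    1.1461]
Total output x = L · d:
  x_0 = 1.1352·42 + 0.0702·73 + 0.1420·9 + 0.1610·34 + 0.0952·6 + 0.0776·56 + 0.0566·61 = 67.9175
  x_1 = 0.0506·42 + 1.0341·73 + 0.1402·9 + 0.0385·34 + 0.0816·6 + 0.1051·56 + 0.0509·61 = 89.6663
  x_2 = 0.1099·42 + 0.0644·73 + 1.1321·9 + 0.0926·34 + 0.1091·6 + 0.1223·56 + 0.0392·61 = 32.5505
  x_3 = 0.0822·42 + 0.1372·73 + 0.0620·9 + 1.1426·34 + 0.0812·6 + 0.0861·56 + 0.1439·61 = 66.9644
  x_4 = 0.1356·42 + 0.1441·73 + 0.1569·9 + 0.1266·34 + 1.0497·6 + 0.0635·56 + 0.0968·61 = 37.6954
  x_5 = 0.0428·42 + 0.0468·73 + 0.1180·9 + 0.0518·34 + 0.0295·6 + 1.0420·56 + 0.0468·61 = 69.4232
  x_6 = 0.1347·42 + 0.0710·73 + 0.1104·9 + 0.0822·34 + 0.0610·6 + 0.0737·56 + 1.1461·61 = 89.0322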